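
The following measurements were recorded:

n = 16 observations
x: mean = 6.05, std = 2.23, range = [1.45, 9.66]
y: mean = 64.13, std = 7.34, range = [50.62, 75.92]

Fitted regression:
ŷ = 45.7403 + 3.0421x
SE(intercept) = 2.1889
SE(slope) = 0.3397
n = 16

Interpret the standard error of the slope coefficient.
SE(β̂₁) = 0.3397 is the estimated standard deviation of the slope estimate across repeated samples; relative to β̂₁ = 3.0421 that is 11.2%, a precise estimate.

SE(β̂₁) = 0.3397 says: if we drew many samples of n = 16 from the same population and refit each time, the fitted slopes would scatter with a standard deviation of roughly 0.3397 around the true β₁.

Relative precision:
- SE / |β̂₁| = 0.3397 / 3.0421 = 11.2%
- Rule of thumb (under 20%: precise; 20% to under 50%: moderately precise; 50% or more: imprecise) → precise

Link to the t-test: t = β̂₁ / SE(β̂₁) = 3.0421 / 0.3397 = 8.9553, the statistic for H₀: β₁ = 0.

What drives SE(β̂₁): more residual scatter → larger SE.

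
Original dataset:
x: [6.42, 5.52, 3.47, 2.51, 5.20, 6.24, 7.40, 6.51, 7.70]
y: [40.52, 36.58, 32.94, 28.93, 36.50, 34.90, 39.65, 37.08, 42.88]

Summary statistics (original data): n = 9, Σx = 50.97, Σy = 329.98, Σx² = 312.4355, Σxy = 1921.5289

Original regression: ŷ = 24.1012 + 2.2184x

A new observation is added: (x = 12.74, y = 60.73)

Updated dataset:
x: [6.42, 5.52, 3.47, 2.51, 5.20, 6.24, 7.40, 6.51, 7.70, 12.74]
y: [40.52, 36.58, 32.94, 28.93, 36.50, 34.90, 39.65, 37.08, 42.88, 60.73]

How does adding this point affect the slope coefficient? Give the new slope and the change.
New slope β₁ = 2.9924 versus 2.2184 before: a change of +0.7740 (+34.9%).

The new point has HIGH LEVERAGE: x = 12.74 is far from the original mean x̄ = 50.97/9 ≈ 5.66 (original range [2.51, 7.70]).

Step 1: Update the sums with the new point (n goes from 9 to 10)
Σx  = 50.97 + 12.74 = 63.71
Σy  = 329.98 + 60.73 = 390.71
Σx² = 312.4355 + 12.74² = 312.4355 + 162.3076 = 474.7431
Σxy = 1921.5289 + 12.74×60.73 = 1921.5289 + 773.7002 = 2695.2291

Step 2: Recompute the slope with b₁ = (nΣxy − ΣxΣy) / (nΣx² − (Σx)²)
Numerator   = 10×2695.2291 − 63.71×390.71 = 26952.2910 − 24892.1341 = 2060.1569
Denominator = 10×474.7431 − 63.71² = 4747.4310 − 4058.9641 = 688.4669
b₁(new) = 2060.1569 / 688.4669 = 2.9924

(Same formula on the original sums: (9×1921.5289 − 50.97×329.98) / (9×312.4355 − 50.97²) = 474.6795 / 213.9786 = 2.2184, matching the given fit.)

Step 3: Change in slope
Δβ₁ = 2.9924 − 2.2184 = +0.7740
Relative change = +0.7740 / 2.2184 × 100% = +34.9%
→ the slope increases when the point is added.

A high-leverage point only changes the slope if it is off the original line; here y = 60.73 is above the original trend, so the slope increases.
In practice: check such a point for data-entry or measurement error.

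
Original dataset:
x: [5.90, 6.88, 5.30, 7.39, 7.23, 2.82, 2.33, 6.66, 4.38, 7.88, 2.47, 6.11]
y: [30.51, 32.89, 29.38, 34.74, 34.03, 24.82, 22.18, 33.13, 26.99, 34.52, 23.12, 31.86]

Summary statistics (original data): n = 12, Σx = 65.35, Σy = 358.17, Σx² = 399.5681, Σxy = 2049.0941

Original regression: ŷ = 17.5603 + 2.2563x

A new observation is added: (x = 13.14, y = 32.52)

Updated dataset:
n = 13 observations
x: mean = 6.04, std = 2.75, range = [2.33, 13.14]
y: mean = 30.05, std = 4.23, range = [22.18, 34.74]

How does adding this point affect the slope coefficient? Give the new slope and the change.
Adding the point moves β₁ from 2.2563 to 1.1954, i.e. it decreases by 1.0609 (-47.0%).

The new point has HIGH LEVERAGE: x = 13.14 is far from the original mean x̄ = 65.35/12 ≈ 5.45 (original range [2.33, 7.88]).

Step 1: Update the sums with the new point (n goes from 12 to 13)
Σx  = 65.35 + 13.14 = 78.49
Σy  = 358.17 + 32.52 = 390.69
Σx² = 399.5681 + 13.14² = 399.5681 + 172.6596 = 572.2277
Σxy = 2049.0941 + 13.14×32.52 = 2049.0941 + 427.3128 = 2476.4069

Step 2: Recompute the slope with b₁ = (nΣxy − ΣxΣy) / (nΣx² − (Σx)²)
Numerator   = 13×2476.4069 − 78.49×390.69 = 32193.2897 − 30665.2581 = 1528.0316
Denominator = 13×572.2277 − 78.49² = 7438.9601 − 6160.6801 = 1278.2800
b₁(new) = 1528.0316 / 1278.2800 = 1.1954

(Same formula on the original sums: (12×2049.0941 − 65.35×358.17) / (12×399.5681 − 65.35²) = 1182.7197 / 524.1947 = 2.2563, matching the given fit.)

Step 3: Change in slope
Δβ₁ = 1.1954 − 2.2563 = -1.0609
Relative change = -1.0609 / 2.2563 × 100% = -47.0%
→ the slope decreases when the point is added.

A high-leverage point only changes the slope if it is off the original line; here y = 32.52 is below the original trend, so the slope decreases.
In practice: examine leverage (hᵢ) and Cook's distance rather than deleting it automatically.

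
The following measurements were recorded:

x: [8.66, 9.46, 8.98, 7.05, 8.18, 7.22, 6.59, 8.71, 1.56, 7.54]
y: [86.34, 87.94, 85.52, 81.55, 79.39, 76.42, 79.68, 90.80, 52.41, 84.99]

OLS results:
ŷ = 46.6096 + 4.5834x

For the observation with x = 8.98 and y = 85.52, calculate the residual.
Residual = -2.2485

The residual is the difference between the actual value and the predicted value:

Residual = y - ŷ

Step 1: Calculate predicted value
ŷ = 46.6096 + 4.5834 × 8.98
ŷ = 87.7685

Step 2: Calculate residual
Residual = 85.52 - 87.7685
Residual = -2.2485

Sign check: y < ŷ, so the point is below the line and the fit overestimates here.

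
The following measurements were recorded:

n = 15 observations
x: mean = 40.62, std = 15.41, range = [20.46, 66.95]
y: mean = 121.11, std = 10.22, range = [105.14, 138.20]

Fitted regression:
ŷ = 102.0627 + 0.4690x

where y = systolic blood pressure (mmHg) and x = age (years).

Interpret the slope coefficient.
For each additional year of age, predicted blood pressure increases by approximately 0.4690 mmHg.

The slope coefficient β₁ = 0.4690 represents the marginal effect of age on blood pressure.

Interpretation:
- Age up by 1 year → predicted blood pressure increases by 0.4690 mmHg
- This is a linear approximation: the same per-unit change is assumed across the whole observed x range

The intercept β₀ = 102.0627 is the predicted blood pressure when age = 0; since the smallest observed x is 20.46, this is an extrapolation and mainly anchors the line.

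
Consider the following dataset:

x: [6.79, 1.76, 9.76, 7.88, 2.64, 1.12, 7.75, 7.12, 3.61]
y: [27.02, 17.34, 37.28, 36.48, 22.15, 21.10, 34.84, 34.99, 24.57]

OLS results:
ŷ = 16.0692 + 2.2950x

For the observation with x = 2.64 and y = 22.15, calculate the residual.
Residual = 0.0220

The residual is the difference between the actual value and the predicted value:

Residual = y - ŷ

Step 1: Calculate predicted value
ŷ = 16.0692 + 2.2950 × 2.64
ŷ = 22.1280

Step 2: Calculate residual
Residual = 22.15 - 22.1280
Residual = 0.0220

The residual is positive, so the observed y = 22.15 sits above the regression line (the line underestimates it by 0.0220).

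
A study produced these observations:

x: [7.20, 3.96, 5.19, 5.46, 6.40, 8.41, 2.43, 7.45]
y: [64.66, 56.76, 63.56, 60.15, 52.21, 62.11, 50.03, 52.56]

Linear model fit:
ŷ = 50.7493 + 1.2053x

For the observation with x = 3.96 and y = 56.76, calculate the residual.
Residual = 1.2377

The residual is the difference between the actual value and the predicted value:

Residual = y - ŷ

Step 1: Calculate predicted value
ŷ = 50.7493 + 1.2053 × 3.96
ŷ = 55.5223

Step 2: Calculate residual
Residual = 56.76 - 55.5223
Residual = 1.2377

The residual is positive, so the observed y = 56.76 sits above the regression line (the line underestimates it by 1.2377).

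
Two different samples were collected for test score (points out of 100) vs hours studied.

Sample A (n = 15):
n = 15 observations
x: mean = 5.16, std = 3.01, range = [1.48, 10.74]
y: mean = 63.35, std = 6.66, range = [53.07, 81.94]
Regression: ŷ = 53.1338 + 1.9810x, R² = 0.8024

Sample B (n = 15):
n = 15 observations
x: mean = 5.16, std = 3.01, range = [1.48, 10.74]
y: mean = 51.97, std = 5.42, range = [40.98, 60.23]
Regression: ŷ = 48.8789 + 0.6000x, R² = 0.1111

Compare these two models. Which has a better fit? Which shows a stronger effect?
Model A has the better fit (R² = 0.8024 vs 0.1111). Model A shows the stronger effect (|β₁| = 1.9810 vs 0.6000).

Model Comparison:

Fit — compare R²:
- Model A: R² = 0.8024 → 80.24% of variance in test score explained
- Model B: R² = 0.1111 → 11.11% of variance in test score explained
- 0.8024 > 0.1111 → Model A has the better fit

Strength of effect — compare |β₁|:
- Model A: β₁ = 1.9810 → predicted test score rises 1.9810 points per additional hour of study time
- Model B: β₁ = 0.6000 → predicted test score rises 0.6000 points per additional hour of study time
- |1.9810| > |0.6000| → Model A shows the stronger marginal effect

Notes:
- The two samples could reflect different populations, time periods, or measurement quality.
- A steeper slope doesn't make a better model if the scatter around the line is large.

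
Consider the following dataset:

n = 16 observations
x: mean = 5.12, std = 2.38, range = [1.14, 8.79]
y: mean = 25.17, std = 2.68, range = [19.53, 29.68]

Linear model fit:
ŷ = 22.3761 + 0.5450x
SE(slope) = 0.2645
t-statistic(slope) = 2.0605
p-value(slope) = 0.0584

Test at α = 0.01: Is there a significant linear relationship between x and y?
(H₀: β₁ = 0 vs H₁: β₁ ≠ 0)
Fail to reject H₀: p-value = 0.0584 ≥ α = 0.01. The linear relationship is not significant at the 1% level.

Hypothesis test for the slope coefficient:

H₀: β₁ = 0 (no linear relationship)
H₁: β₁ ≠ 0 (linear relationship exists)

Test statistic: t = β̂₁ / SE(β̂₁) = 0.5450 / 0.2645 = 2.0605

The p-value (0.0584) is the probability, under H₀, of a t-statistic at least as extreme as |t| = 2.0605 (two-sided, df = n − 2 = 14).

Decision rule: reject H₀ if p-value < α.
p-value = 0.0584 ≥ α = 0.01 → fail to reject H₀.

There is not sufficient evidence at the 1% significance level to conclude that a linear relationship exists between x and y.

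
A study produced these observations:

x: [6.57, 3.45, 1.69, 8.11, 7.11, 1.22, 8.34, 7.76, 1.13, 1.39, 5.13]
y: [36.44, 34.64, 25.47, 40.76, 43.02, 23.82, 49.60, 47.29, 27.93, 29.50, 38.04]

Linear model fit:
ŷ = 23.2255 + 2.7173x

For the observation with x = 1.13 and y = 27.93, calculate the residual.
Residual = 1.6340

The residual is the difference between the actual value and the predicted value:

Residual = y - ŷ

Step 1: Calculate predicted value
ŷ = 23.2255 + 2.7173 × 1.13
ŷ = 26.2960

Step 2: Calculate residual
Residual = 27.93 - 26.2960
Residual = 1.6340

Sign check: y > ŷ, so the point is above the line and the fit underestimates here.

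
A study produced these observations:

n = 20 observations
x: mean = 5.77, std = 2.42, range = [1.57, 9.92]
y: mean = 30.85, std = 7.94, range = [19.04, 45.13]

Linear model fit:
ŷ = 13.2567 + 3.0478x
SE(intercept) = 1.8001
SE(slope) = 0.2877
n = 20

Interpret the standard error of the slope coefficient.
The slope 3.0478 is pinned down to within about ±0.2877 (one SE) by these data — relative uncertainty 9.4%, i.e. precise.

SE(β̂₁) = s / √Sxx, where s is the residual standard deviation and Sxx = Σ(x − x̄)². It is the yardstick for how far β̂₁ = 3.0478 could plausibly be from the true slope.

Relative precision:
- SE / |β̂₁| = 0.2877 / 3.0478 = 9.4%
- Rule of thumb (under 20%: precise; 20% to under 50%: moderately precise; 50% or more: imprecise) → precise

Link to interval estimation: a confidence interval for β₁ is β̂₁ ± t* × 0.2877, so SE sets the half-width per unit of t*.

What drives SE(β̂₁): larger n (here n = 20) → smaller SE.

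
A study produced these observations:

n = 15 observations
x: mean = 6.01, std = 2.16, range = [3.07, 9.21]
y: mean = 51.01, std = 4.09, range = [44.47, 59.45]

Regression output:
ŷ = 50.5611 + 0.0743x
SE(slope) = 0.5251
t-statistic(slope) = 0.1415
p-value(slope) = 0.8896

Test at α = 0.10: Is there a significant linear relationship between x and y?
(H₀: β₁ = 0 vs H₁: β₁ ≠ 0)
Since p-value = 0.8896 ≥ α = 0.10, fail to reject H₀ — the slope is not significantly different from 0.

Hypothesis test for the slope coefficient:

H₀: β₁ = 0 (no linear relationship)
H₁: β₁ ≠ 0 (linear relationship exists)

Test statistic: t = β̂₁ / SE(β̂₁) = 0.0743 / 0.5251 = 0.1415

p = 0.8896: how often a slope estimate this far from 0 (in SE units) would arise by chance if β₁ were truly 0.

Decision rule: reject H₀ if p-value < α.
p-value = 0.8896 ≥ α = 0.10 → fail to reject H₀.

At α = 0.10 the data do not provide convincing evidence of a nonzero slope.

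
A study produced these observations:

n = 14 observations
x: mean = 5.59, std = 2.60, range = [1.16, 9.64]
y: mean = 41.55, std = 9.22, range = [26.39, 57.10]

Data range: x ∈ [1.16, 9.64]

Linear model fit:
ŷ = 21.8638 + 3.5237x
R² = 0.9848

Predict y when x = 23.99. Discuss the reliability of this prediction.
ŷ = 106.3974 (extrapolation — x = 23.99 lies outside [1.16, 9.64], so reliability is low).

Prediction calculation:
ŷ = 21.8638 + 3.5237 × 23.99
ŷ = 106.3974

Reliability:
- Data range: x ∈ [1.16, 9.64]
- Prediction point: x = 23.99 is 14.35 units above the observed range → this is EXTRAPOLATION, not interpolation

Why that matters here:
- R² describes fit only over the sampled x values; it says nothing about behaviour beyond them
- The standard error of prediction grows with (x − x̄)², and x = 23.99 is far from x̄ = 5.59

Report the number if required, but flag clearly that it is an extrapolation.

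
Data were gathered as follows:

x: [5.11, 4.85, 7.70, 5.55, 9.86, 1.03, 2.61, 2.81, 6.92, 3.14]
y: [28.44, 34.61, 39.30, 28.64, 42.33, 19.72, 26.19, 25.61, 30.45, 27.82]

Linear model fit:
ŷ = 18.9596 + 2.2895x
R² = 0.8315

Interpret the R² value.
About 83.15% of the variability in y is accounted for by the regression on x (R² = 0.8315) — a strong linear fit.

R² (coefficient of determination) measures the proportion of variance in y explained by the regression model.

Here R² = 0.8315:
- Explained: 83.15% of the variation in y
- Unexplained (residual): 100% − 83.15% = 16.85%
- Rule of thumb (below 0.3 weak; 0.3 to below 0.7 moderate; 0.7 and above strong) → strong

Note: R² says nothing about causation, and a high R² does not by itself mean the linear form is appropriate — check the residuals.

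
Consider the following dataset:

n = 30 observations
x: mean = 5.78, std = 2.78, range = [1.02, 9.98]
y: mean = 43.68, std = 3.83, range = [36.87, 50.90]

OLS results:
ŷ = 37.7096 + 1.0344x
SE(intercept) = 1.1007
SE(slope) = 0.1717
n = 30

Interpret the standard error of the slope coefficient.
SE(slope) = 0.1717 measures the uncertainty in the estimated slope. The coefficient is estimated precisely (SE/|β̂₁| = 16.6%).

SE(β̂₁) = s / √Sxx, where s is the residual standard deviation and Sxx = Σ(x − x̄)². It is the yardstick for how far β̂₁ = 1.0344 could plausibly be from the true slope.

Relative precision:
- SE / |β̂₁| = 0.1717 / 1.0344 = 16.6%
- Rule of thumb (under 20%: precise; 20% to under 50%: moderately precise; 50% or more: imprecise) → precise

Rough 95% range (±2 SE): 1.0344 ± 0.3434 → (0.6910, 1.3778).

What drives SE(β̂₁): wider spread of x values → smaller SE; more residual scatter → larger SE; larger n (here n = 30) → smaller SE.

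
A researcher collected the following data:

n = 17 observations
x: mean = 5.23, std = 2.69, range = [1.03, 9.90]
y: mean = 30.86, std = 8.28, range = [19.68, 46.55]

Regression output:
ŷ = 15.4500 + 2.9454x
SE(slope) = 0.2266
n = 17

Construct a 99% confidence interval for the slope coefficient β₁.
The 99% CI for β₁ is (2.2777, 3.6131)

Confidence interval for the slope:

The 99% CI for β₁ is: β̂₁ ± t*(α/2, n-2) × SE(β̂₁)

Step 1: Find critical t-value
- Confidence level = 0.99
- Degrees of freedom = n - 2 = 17 - 2 = 15
- t*(α/2, 15) = 2.9467

Step 2: Calculate margin of error
Margin = 2.9467 × 0.2266 = 0.6677

Step 3: Construct interval
CI = 2.9454 ± 0.6677
CI = (2.2777, 3.6131)

Interpretation: intervals built this way capture the true β₁ in 99% of repeated samples; here the plausible range for the per-unit effect of x on y is 2.2777 to 3.6131.
Both endpoints are positive, so the data support a genuinely positive slope at this confidence level.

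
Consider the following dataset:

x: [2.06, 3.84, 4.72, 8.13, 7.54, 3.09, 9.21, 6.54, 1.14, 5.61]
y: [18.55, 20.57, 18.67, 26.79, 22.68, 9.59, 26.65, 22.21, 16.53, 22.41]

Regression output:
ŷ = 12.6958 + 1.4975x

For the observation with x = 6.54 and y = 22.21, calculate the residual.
Residual = -0.2795

The residual is the difference between the actual value and the predicted value:

Residual = y - ŷ

Step 1: Calculate predicted value
ŷ = 12.6958 + 1.4975 × 6.54
ŷ = 22.4895

Step 2: Calculate residual
Residual = 22.21 - 22.4895
Residual = -0.2795

Interpretation: the model overestimates the actual value by 0.2795 at this point (negative residual → observation lies below the fitted line).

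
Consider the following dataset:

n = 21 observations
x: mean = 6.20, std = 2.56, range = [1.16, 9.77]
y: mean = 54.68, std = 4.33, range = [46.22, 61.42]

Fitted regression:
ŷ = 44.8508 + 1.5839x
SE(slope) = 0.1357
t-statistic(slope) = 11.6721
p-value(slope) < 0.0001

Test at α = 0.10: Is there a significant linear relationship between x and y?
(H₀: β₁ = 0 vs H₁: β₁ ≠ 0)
Since p-value < 0.0001 < α = 0.10, reject H₀ — the slope is significantly different from 0.

Hypothesis test for the slope coefficient:

H₀: β₁ = 0 (no linear relationship)
H₁: β₁ ≠ 0 (linear relationship exists)

Test statistic: t = β̂₁ / SE(β̂₁) = 1.5839 / 0.1357 = 11.6721

With df = 19, the two-sided p-value for |t| = 11.6721 is <0.0001.

Decision rule: reject H₀ if p-value < α.
p-value < 0.0001 < α = 0.10 → reject H₀.

Conclusion: the linear association between x and y is significant at the 10% level.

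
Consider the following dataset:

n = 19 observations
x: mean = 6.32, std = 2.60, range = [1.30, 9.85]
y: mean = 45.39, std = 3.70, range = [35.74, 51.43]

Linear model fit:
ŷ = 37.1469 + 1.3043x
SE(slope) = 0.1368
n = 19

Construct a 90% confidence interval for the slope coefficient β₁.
The 90% CI for β₁ is (1.0663, 1.5423)

Confidence interval for the slope:

The 90% CI for β₁ is: β̂₁ ± t*(α/2, n-2) × SE(β̂₁)

Step 1: Find critical t-value
- Confidence level = 0.9
- Degrees of freedom = n - 2 = 19 - 2 = 17
- t*(α/2, 17) = 1.7396

Step 2: Calculate margin of error
Margin = 1.7396 × 0.1368 = 0.2380

Step 3: Construct interval
CI = 1.3043 ± 0.2380
CI = (1.0663, 1.5423)

Interpretation: We are 90% confident that the true slope β₁ lies between 1.0663 and 1.5423.
The interval does not include 0, suggesting a significant linear relationship.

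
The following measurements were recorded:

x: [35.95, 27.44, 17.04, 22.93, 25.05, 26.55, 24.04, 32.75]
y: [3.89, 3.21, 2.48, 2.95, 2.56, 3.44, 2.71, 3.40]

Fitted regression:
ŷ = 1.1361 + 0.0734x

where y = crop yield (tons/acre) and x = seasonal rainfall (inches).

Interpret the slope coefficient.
On average, crop yield is about 0.0734 tons/acre higher for every extra inch of rainfall.

β₁ = 0.0734 is the change in predicted crop yield (tons/acre) per additional inch of rainfall.

Interpretation:
- Rainfall up by 1 inch → predicted crop yield increases by 0.0734 tons/acre
- The effect is assumed constant over the observed range of x (linearity)

The intercept β₀ = 1.1361 is the predicted crop yield when rainfall = 0; since the smallest observed x is 17.04, this is an extrapolation and mainly anchors the line.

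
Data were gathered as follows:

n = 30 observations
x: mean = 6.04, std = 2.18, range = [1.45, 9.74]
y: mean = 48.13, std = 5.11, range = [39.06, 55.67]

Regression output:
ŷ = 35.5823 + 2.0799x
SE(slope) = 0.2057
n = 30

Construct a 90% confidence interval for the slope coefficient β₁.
The 90% CI for β₁ is (1.7300, 2.4298)

Confidence interval for the slope:

The 90% CI for β₁ is: β̂₁ ± t*(α/2, n-2) × SE(β̂₁)

Step 1: Find critical t-value
- Confidence level = 0.9
- Degrees of freedom = n - 2 = 30 - 2 = 28
- t*(α/2, 28) = 1.7011

Step 2: Calculate margin of error
Margin = 1.7011 × 0.2057 = 0.3499

Step 3: Construct interval
CI = 2.0799 ± 0.3499
CI = (1.7300, 2.4298)

Interpretation: We are 90% confident that the true slope β₁ lies between 1.7300 and 2.4298.
Both endpoints are positive, so the data support a genuinely positive slope at this confidence level.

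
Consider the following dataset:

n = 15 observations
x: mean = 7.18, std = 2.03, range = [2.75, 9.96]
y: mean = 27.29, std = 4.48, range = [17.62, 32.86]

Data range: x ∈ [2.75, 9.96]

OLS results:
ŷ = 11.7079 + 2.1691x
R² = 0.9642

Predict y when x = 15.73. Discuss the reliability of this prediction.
The equation gives ŷ = 45.8278; however x = 15.73 is 5.77 units above the observed range, so this extrapolated value should not be trusted.

Prediction calculation:
ŷ = 11.7079 + 2.1691 × 15.73
ŷ = 45.8278

Reliability:
- Data range: x ∈ [2.75, 9.96]
- Prediction point: x = 15.73 is 5.77 units above the observed range → this is EXTRAPOLATION, not interpolation

Why that matters here:
- There are no observations near this x to validate the fitted line there
- The linear relationship may not hold outside the observed range
- R² describes fit only over the sampled x values; it says nothing about behaviour beyond them

A defensible statement: 'if the linear trend continued to x = 15.73, y would be about 45.8278' — the premise is untested.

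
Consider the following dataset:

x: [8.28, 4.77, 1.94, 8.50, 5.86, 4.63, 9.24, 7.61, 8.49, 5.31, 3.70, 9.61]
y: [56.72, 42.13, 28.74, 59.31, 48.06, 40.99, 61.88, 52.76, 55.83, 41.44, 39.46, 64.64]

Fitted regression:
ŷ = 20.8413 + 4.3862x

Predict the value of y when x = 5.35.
ŷ = 44.3075

To predict y for x = 5.35, substitute into the regression equation:

ŷ = 20.8413 + 4.3862 × 5.35
ŷ = 20.8413 + 23.4662
ŷ = 44.3075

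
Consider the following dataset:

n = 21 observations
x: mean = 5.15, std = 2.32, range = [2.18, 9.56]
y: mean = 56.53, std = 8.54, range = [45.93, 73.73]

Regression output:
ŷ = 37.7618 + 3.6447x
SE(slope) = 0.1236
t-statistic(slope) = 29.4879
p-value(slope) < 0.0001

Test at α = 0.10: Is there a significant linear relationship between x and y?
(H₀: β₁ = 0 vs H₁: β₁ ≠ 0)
Since p-value < 0.0001 < α = 0.10, reject H₀ — the slope is significantly different from 0.

Hypothesis test for the slope coefficient:

H₀: β₁ = 0 (no linear relationship)
H₁: β₁ ≠ 0 (linear relationship exists)

Test statistic: t = β̂₁ / SE(β̂₁) = 3.6447 / 0.1236 = 29.4879

The p-value (<0.0001) is the probability, under H₀, of a t-statistic at least as extreme as |t| = 29.4879 (two-sided, df = n − 2 = 19).

Decision rule: reject H₀ if p-value < α.
p-value < 0.0001 < α = 0.10 → reject H₀.

At α = 0.10 the data do provide convincing evidence of a nonzero slope.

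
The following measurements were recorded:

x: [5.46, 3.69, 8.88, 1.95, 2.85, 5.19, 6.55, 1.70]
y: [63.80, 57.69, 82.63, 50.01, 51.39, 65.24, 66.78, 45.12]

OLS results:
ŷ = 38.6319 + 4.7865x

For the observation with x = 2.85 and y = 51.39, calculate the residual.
Residual = -0.8834

The residual is the difference between the actual value and the predicted value:

Residual = y - ŷ

Step 1: Calculate predicted value
ŷ = 38.6319 + 4.7865 × 2.85
ŷ = 52.2734

Step 2: Calculate residual
Residual = 51.39 - 52.2734
Residual = -0.8834

Interpretation: the model overestimates the actual value by 0.8834 at this point (negative residual → observation lies below the fitted line).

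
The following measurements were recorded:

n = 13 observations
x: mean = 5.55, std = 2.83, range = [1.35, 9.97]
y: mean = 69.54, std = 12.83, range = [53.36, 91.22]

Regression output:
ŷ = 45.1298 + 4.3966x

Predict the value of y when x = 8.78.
ŷ = 83.7319

x = 8.78 lies inside the observed range [1.35, 9.97], so the fitted equation applies directly:

ŷ = 45.1298 + 4.3966 × 8.78
ŷ = 45.1298 + 38.6021
ŷ = 83.7319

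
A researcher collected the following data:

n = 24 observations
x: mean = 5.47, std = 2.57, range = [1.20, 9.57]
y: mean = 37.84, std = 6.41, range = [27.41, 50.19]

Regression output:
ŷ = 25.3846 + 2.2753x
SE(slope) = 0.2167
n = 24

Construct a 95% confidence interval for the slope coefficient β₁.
The 95% CI for β₁ is (1.8259, 2.7247)

Confidence interval for the slope:

The 95% CI for β₁ is: β̂₁ ± t*(α/2, n-2) × SE(β̂₁)

Step 1: Find critical t-value
- Confidence level = 0.95
- Degrees of freedom = n - 2 = 24 - 2 = 22
- t*(α/2, 22) = 2.0739

Step 2: Calculate margin of error
Margin = 2.0739 × 0.2167 = 0.4494

Step 3: Construct interval
CI = 2.2753 ± 0.4494
CI = (1.8259, 2.7247)

Interpretation: We are 95% confident that the true slope β₁ lies between 1.8259 and 2.7247.
Both endpoints are positive, so the data support a genuinely positive slope at this confidence level.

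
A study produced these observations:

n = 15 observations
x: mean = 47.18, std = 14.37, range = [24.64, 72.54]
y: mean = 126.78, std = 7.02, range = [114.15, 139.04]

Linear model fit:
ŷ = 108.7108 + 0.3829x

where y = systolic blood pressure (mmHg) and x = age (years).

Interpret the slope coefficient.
For each additional year of age, predicted blood pressure increases by approximately 0.3829 mmHg.

β₁ = 0.3829 is the change in predicted blood pressure (mmHg) per additional year of age.

Interpretation:
- Age up by 1 year → predicted blood pressure increases by 0.3829 mmHg
- The effect is assumed constant over the observed range of x (linearity)
- The sign (+) gives the direction; the magnitude 0.3829 gives the size of the effect per year

The intercept β₀ = 108.7108 is the predicted blood pressure when age = 0; since the smallest observed x is 24.64, this is an extrapolation and mainly anchors the line.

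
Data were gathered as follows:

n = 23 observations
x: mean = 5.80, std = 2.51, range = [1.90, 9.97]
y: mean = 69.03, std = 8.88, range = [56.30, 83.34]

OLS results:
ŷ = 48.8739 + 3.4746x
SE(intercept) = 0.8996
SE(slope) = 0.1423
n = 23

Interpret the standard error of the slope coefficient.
SE(slope) = 0.1423 measures the uncertainty in the estimated slope. The coefficient is estimated precisely (SE/|β̂₁| = 4.1%).

SE(β̂₁) = s / √Sxx, where s is the residual standard deviation and Sxx = Σ(x − x̄)². It is the yardstick for how far β̂₁ = 3.4746 could plausibly be from the true slope.

Relative precision:
- SE / |β̂₁| = 0.1423 / 3.4746 = 4.1%
- Rule of thumb (under 20%: precise; 20% to under 50%: moderately precise; 50% or more: imprecise) → precise

Rough 95% range (±2 SE): 3.4746 ± 0.2846 → (3.1900, 3.7592).

What drives SE(β̂₁): larger n (here n = 23) → smaller SE; wider spread of x values → smaller SE.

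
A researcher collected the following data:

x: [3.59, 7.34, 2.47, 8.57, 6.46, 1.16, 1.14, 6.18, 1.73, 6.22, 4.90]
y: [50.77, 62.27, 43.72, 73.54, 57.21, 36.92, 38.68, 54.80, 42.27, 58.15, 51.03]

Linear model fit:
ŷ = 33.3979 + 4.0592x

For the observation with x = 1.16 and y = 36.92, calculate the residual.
Residual = -1.1866

The residual is the difference between the actual value and the predicted value:

Residual = y - ŷ

Step 1: Calculate predicted value
ŷ = 33.3979 + 4.0592 × 1.16
ŷ = 38.1066

Step 2: Calculate residual
Residual = 36.92 - 38.1066
Residual = -1.1866

Sign check: y < ŷ, so the point is below the line and the fit overestimates here.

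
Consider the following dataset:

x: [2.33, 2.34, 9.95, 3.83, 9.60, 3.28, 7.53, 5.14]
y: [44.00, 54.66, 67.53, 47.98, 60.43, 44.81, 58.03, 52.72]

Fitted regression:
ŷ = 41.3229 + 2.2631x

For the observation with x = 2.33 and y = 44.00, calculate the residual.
Residual = -2.5959

The residual is the difference between the actual value and the predicted value:

Residual = y - ŷ

Step 1: Calculate predicted value
ŷ = 41.3229 + 2.2631 × 2.33
ŷ = 46.5959

Step 2: Calculate residual
Residual = 44.00 - 46.5959
Residual = -2.5959

Sign check: y < ŷ, so the point is below the line and the fit overestimates here.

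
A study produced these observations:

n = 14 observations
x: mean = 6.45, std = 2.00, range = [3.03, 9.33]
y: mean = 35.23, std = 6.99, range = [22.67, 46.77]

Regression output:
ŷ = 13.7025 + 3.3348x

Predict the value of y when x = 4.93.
ŷ = 30.1431

Plug x = 4.93 into the fitted line:

ŷ = 13.7025 + 3.3348 × 4.93
ŷ = 13.7025 + 16.4406
ŷ = 30.1431

This is the fitted mean response at that x — an individual observation would come with a wider prediction interval.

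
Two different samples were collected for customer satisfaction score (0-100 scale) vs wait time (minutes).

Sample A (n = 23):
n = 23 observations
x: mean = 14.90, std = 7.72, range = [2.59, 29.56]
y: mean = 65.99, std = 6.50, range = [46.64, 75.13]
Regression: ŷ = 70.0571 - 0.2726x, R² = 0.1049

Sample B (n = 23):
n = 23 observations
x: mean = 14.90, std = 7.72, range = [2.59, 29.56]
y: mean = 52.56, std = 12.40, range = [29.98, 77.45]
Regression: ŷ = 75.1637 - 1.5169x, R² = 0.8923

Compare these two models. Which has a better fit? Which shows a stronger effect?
Model B has the better fit (R² = 0.8923 vs 0.1049). Model B shows the stronger effect (|β₁| = 1.5169 vs 0.2726).

Model Comparison:

Fit — compare R²:
- Model A: R² = 0.1049 → 10.49% of variance in satisfaction score explained
- Model B: R² = 0.8923 → 89.23% of variance in satisfaction score explained
- 0.8923 > 0.1049 → Model B has the better fit

Which has the larger per-minute effect? (|β₁|)
- Model A: β₁ = -0.2726 → predicted satisfaction score falls 0.2726 points per additional minute of wait time
- Model B: β₁ = -1.5169 → predicted satisfaction score falls 1.5169 points per additional minute of wait time
- |-0.2726| < |-1.5169| → Model B shows the stronger marginal effect

Notes:
- A steeper slope doesn't make a better model if the scatter around the line is large.
- The two samples could reflect different populations, time periods, or measurement quality.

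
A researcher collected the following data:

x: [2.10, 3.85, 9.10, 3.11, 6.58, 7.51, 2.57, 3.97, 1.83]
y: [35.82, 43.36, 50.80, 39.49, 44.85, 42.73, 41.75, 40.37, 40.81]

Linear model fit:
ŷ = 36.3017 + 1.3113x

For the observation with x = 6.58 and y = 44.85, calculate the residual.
Residual = -0.0801

The residual is the difference between the actual value and the predicted value:

Residual = y - ŷ

Step 1: Calculate predicted value
ŷ = 36.3017 + 1.3113 × 6.58
ŷ = 44.9301

Step 2: Calculate residual
Residual = 44.85 - 44.9301
Residual = -0.0801

Interpretation: the model overestimates the actual value by 0.0801 at this point (negative residual → observation lies below the fitted line).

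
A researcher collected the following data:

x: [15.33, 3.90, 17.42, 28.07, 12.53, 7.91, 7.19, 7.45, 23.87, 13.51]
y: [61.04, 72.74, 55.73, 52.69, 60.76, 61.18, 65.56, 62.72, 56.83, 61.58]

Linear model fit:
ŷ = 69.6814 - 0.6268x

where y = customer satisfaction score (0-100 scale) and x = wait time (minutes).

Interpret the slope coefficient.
On average, satisfaction score is about 0.6268 points lower for every extra minute of wait time.

β₁ = -0.6268 is the change in predicted satisfaction score (points) per additional minute of wait time.

Interpretation:
- Wait time up by 1 minute → predicted satisfaction score decreases by 0.6268 points
- The effect is assumed constant over the observed range of x (linearity)
- The slope describes association in these data, not necessarily a causal effect

The intercept β₀ = 69.6814 is the predicted satisfaction score when wait time = 0; since the smallest observed x is 3.90, this is an extrapolation and mainly anchors the line.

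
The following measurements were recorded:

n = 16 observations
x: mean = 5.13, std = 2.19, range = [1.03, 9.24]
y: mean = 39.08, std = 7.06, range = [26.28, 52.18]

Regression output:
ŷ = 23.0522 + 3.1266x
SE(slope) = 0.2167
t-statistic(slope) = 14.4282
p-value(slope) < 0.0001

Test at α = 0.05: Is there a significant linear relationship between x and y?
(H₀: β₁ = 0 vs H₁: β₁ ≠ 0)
p-value < 0.0001 < α = 0.05, so we reject H₀. The relationship is significant.

Hypothesis test for the slope coefficient:

H₀: β₁ = 0 (no linear relationship)
H₁: β₁ ≠ 0 (linear relationship exists)

Test statistic: t = β̂₁ / SE(β̂₁) = 3.1266 / 0.2167 = 14.4282

The p-value (<0.0001) is the probability, under H₀, of a t-statistic at least as extreme as |t| = 14.4282 (two-sided, df = n − 2 = 14).

Decision rule: reject H₀ if p-value < α.
p-value < 0.0001 < α = 0.05 → reject H₀.

Conclusion: the linear association between x and y is significant at the 5% level.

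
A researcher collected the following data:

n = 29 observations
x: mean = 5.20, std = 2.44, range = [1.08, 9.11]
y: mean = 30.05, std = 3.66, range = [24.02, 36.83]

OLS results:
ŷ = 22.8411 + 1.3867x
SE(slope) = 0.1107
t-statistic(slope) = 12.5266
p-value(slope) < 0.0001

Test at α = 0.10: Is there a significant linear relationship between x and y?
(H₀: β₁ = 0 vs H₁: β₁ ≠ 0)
Reject H₀: p-value < 0.0001 < α = 0.10. The linear relationship is significant at the 10% level.

Hypothesis test for the slope coefficient:

H₀: β₁ = 0 (no linear relationship)
H₁: β₁ ≠ 0 (linear relationship exists)

Test statistic: t = β̂₁ / SE(β̂₁) = 1.3867 / 0.1107 = 12.5266

p < 0.0001: how often a slope estimate this far from 0 (in SE units) would arise by chance if β₁ were truly 0.

Decision rule: reject H₀ if p-value < α.
p-value < 0.0001 < α = 0.10 → reject H₀.

At α = 0.10 the data do provide convincing evidence of a nonzero slope.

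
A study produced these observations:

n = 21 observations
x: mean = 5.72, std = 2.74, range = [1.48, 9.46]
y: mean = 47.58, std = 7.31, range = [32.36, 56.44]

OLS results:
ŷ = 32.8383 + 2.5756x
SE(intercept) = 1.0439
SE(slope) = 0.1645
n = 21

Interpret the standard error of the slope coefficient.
The slope 2.5756 is pinned down to within about ±0.1645 (one SE) by these data — relative uncertainty 6.4%, i.e. precise.

What SE measures:
- The standard error quantifies the sampling variability of the coefficient estimate
- It is the estimated standard deviation of β̂₁ across hypothetical repeated samples of the same size
- Smaller SE → more precise estimate

Relative precision:
- SE / |β̂₁| = 0.1645 / 2.5756 = 6.4%
- Rule of thumb (under 20%: precise; 20% to under 50%: moderately precise; 50% or more: imprecise) → precise

Link to the t-test: t = β̂₁ / SE(β̂₁) = 2.5756 / 0.1645 = 15.6571, the statistic for H₀: β₁ = 0.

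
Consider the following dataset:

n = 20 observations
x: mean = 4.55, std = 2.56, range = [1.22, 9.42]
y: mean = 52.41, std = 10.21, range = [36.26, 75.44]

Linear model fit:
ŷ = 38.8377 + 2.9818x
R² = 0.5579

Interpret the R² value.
About 55.79% of the variability in y is accounted for by the regression on x (R² = 0.5579) — a moderate linear fit.

R² (coefficient of determination) measures the proportion of variance in y explained by the regression model.

Here R² = 0.5579:
- Explained: 55.79% of the variation in y
- Unexplained (residual): 100% − 55.79% = 44.21%
- Rule of thumb (below 0.3 weak; 0.3 to below 0.7 moderate; 0.7 and above strong) → moderate

Note: R² says nothing about causation, and a high R² does not by itself mean the linear form is appropriate — check the residuals.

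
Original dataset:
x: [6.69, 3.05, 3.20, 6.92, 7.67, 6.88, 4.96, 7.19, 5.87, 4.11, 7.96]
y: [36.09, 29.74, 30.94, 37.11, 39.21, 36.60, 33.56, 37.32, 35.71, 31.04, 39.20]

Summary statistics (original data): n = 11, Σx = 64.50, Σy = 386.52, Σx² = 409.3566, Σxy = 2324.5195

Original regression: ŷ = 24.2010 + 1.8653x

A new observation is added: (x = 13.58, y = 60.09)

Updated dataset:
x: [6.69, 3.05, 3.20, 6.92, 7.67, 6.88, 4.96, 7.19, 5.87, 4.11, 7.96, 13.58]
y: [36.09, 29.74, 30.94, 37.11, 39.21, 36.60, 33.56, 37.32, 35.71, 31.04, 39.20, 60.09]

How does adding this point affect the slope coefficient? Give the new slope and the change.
The slope changes from 1.8653 to 2.7364 (change of +0.8711, or +46.7%).

The new point has HIGH LEVERAGE: x = 13.58 is far from the original mean x̄ = 64.50/11 ≈ 5.86 (original range [3.05, 7.96]).

Step 1: Update the sums with the new point (n goes from 11 to 12)
Σx  = 64.50 + 13.58 = 78.08
Σy  = 386.52 + 60.09 = 446.61
Σx² = 409.3566 + 13.58² = 409.3566 + 184.4164 = 593.7730
Σxy = 2324.5195 + 13.58×60.09 = 2324.5195 + 816.0222 = 3140.5417

Step 2: Recompute the slope with b₁ = (nΣxy − ΣxΣy) / (nΣx² − (Σx)²)
Numerator   = 12×3140.5417 − 78.08×446.61 = 37686.5004 − 34871.3088 = 2815.1916
Denominator = 12×593.7730 − 78.08² = 7125.2760 − 6096.4864 = 1028.7896
b₁(new) = 2815.1916 / 1028.7896 = 2.7364

(Same formula on the original sums: (11×2324.5195 − 64.50×386.52) / (11×409.3566 − 64.50²) = 639.1745 / 342.6726 = 1.8653, matching the given fit.)

Step 3: Change in slope
Δβ₁ = 2.7364 − 1.8653 = +0.8711
Relative change = +0.8711 / 1.8653 × 100% = +46.7%
→ the slope increases when the point is added.

Because the point sits above the extension of the original line at a high-leverage x, it tilts the fit up.
In practice: examine leverage (hᵢ) and Cook's distance rather than deleting it automatically; investigate whether it comes from the same population as the rest of the sample.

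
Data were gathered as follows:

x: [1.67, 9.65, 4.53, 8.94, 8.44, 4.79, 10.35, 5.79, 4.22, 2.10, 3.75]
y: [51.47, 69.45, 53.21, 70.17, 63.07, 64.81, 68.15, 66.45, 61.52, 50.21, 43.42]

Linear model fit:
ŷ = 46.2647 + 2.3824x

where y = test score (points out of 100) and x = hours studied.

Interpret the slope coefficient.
For each additional hour of study time, predicted test score increases by approximately 2.3824 points.

The slope β₁ = 2.3824 gives the rate at which the fitted test score changes with study time.

Interpretation:
- Study time up by 1 hour → predicted test score increases by 2.3824 points
- The effect is assumed constant over the observed range of x (linearity)
- The sign (+) gives the direction; the magnitude 2.3824 gives the size of the effect per hour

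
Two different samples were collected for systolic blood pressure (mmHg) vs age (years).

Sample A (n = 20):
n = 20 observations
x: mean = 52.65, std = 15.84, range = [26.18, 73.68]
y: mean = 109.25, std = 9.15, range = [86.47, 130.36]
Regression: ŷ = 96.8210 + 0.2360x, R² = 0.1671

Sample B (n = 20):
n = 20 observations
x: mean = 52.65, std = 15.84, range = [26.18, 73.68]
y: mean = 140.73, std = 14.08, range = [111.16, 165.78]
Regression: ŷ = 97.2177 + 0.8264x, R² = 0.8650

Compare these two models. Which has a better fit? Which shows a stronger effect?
Model B has the better fit (R² = 0.8650 vs 0.1671). Model B shows the stronger effect (|β₁| = 0.8264 vs 0.2360).

Model Comparison:

Fit — compare R²:
- Model A: R² = 0.1671 → 16.71% of variance in blood pressure explained
- Model B: R² = 0.8650 → 86.50% of variance in blood pressure explained
- 0.8650 > 0.1671 → Model B has the better fit

Which has the larger per-year effect? (|β₁|)
- Model A: β₁ = 0.2360 → predicted blood pressure rises 0.2360 mmHg per additional year of age
- Model B: β₁ = 0.8264 → predicted blood pressure rises 0.8264 mmHg per additional year of age
- |0.2360| < |0.8264| → Model B shows the stronger marginal effect

Note: The two samples could reflect different populations, time periods, or measurement quality.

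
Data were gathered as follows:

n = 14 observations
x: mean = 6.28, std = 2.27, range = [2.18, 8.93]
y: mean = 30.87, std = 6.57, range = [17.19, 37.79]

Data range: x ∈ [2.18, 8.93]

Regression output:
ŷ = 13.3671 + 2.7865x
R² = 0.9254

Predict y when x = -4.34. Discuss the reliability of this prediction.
ŷ = 1.2737 (extrapolation — x = -4.34 lies outside [2.18, 8.93], so reliability is low).

Prediction calculation:
ŷ = 13.3671 + 2.7865 × (-4.34)
ŷ = 1.2737

Reliability:
- Data range: x ∈ [2.18, 8.93]
- Prediction point: x = -4.34 is 6.52 units below the observed range → this is EXTRAPOLATION, not interpolation

Why that matters here:
- The linear relationship may not hold outside the observed range
- Real relationships often flatten, saturate, or turn nonlinear at extremes
- R² describes fit only over the sampled x values; it says nothing about behaviour beyond them

The R² = 0.9254 only validates the fit within [2.18, 8.93]; treat ŷ = 1.2737 with caution.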